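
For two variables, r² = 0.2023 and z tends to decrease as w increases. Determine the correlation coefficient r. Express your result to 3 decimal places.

-0.450

|r| = √0.2023 = 0.450
The association is negative, so r = −0.450.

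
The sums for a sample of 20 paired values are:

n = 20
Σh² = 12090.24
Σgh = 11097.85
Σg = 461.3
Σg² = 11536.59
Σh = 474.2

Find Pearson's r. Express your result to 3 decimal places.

r = (nΣgh − ΣgΣh) / √[(nΣg² − (Σg)²)(nΣh² − (Σh)²)]
Numerator: 20×11097.85 − 461.3×474.2 = 3208.54
Denominator: √[(230731.8 − 212797.69)(241804.8 − 224865.64)] = √[17934.11 × 16939.16] = 17429.5370
r = 3208.54 / 17429.5370 ≈ 0.184

0.184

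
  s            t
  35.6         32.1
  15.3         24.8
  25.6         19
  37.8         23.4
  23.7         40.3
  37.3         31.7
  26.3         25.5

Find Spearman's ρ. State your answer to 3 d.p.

Rank s: 5, 1, 3, 7, 2, 6, 4
Rank t: 6, 3, 1, 2, 7, 5, 4
d = rank(s) − rank(t): -1, -2, 2, 5, -5, 1, 0; Σd² = 60
ρ = 1 − 6Σd² / [n(n²−1)] = 1 − 6×60 / (7×48) = 1 − 360/336 ≈ -0.071

-0.071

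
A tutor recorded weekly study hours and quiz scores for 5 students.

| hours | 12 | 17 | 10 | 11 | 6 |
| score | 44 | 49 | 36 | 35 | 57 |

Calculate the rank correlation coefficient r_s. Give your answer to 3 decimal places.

-0.100

Rank hours: 4, 5, 2, 3, 1
Rank score: 3, 4, 2, 1, 5
d = rank(hours) − rank(score): 1, 1, 0, 2, -4; Σd² = 22
ρ = 1 − 6Σd² / [n(n²−1)] = 1 − 6×22 / (5×24) = 1 − 132/120 ≈ -0.100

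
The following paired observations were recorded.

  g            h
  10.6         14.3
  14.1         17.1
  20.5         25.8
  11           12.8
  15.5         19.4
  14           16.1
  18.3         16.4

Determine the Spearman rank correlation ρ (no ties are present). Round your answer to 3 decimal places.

0.857

Rank g: 1, 4, 7, 2, 5, 3, 6
Rank h: 2, 5, 7, 1, 6, 3, 4
d = rank(g) − rank(h): -1, -1, 0, 1, -1, 0, 2; Σd² = 8
ρ = 1 − 6Σd² / [n(n²−1)] = 1 − 6×8 / (7×48) = 1 − 48/336 ≈ 0.857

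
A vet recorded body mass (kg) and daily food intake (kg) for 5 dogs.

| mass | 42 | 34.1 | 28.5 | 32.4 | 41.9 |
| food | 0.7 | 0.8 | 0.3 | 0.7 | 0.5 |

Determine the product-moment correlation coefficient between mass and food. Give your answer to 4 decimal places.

n = 5, Σx = 178.9, Σy = 3, Σx² = 6544.43, Σy² = 1.96, Σxy = 108.86
nΣxy − ΣxΣy = 544.3 − 536.7 = 7.6
nΣx² − (Σx)² = 32722.15 − 32005.21 = 716.94; nΣy² − (Σy)² = 9.8 − 9 = 0.8
r = 7.6 / √(716.94 × 0.8) = 7.6 / 23.9489 ≈ 0.3173

0.3173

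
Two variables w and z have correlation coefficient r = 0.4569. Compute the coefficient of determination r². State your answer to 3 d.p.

0.209

r² = (0.4569)² = 0.209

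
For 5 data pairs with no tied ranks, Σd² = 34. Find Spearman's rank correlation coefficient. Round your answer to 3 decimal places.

-0.700

ρ = 1 − 6Σd² / [n(n²−1)] = 1 − 6×34 / (5×24)
  = 1 − 204/120 = 1 − 1.7000 ≈ -0.700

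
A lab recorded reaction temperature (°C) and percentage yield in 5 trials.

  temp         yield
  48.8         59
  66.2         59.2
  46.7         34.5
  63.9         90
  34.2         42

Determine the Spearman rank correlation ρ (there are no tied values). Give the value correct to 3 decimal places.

0.800

Rank temp: 3, 5, 2, 4, 1
Rank yield: 3, 4, 1, 5, 2
d = rank(temp) − rank(yield): 0, 1, 1, -1, -1; Σd² = 4
ρ = 1 − 6Σd² / [n(n²−1)] = 1 − 6×4 / (5×24) = 1 − 24/120 ≈ 0.800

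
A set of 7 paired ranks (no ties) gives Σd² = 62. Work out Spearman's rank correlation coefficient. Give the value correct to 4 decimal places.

-0.1071

ρ = 1 − 6Σd² / [n(n²−1)] = 1 − 6×62 / (7×48)
  = 1 − 372/336 = 1 − 1.10714 ≈ -0.1071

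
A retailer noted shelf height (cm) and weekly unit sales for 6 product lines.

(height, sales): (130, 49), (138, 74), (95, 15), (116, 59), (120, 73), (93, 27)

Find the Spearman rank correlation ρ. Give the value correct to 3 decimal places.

Rank height: 5, 6, 2, 3, 4, 1
Rank sales: 3, 6, 1, 4, 5, 2
d = rank(height) − rank(sales): 2, 0, 1, -1, -1, -1; Σd² = 8
ρ = 1 − 6Σd² / [n(n²−1)] = 1 − 6×8 / (6×35) = 1 − 48/210 ≈ 0.771

0.771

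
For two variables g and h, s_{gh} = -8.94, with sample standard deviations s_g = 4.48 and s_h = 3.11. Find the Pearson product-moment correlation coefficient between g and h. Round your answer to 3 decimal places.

-0.642

r = Cov(g,h) / (s_g · s_h) = -8.94 / (4.48 × 3.11)
  = -8.94 / 13.9328 ≈ -0.642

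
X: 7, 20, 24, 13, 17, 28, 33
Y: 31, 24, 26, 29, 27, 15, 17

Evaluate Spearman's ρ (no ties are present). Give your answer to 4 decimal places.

Rank X: 1, 4, 5, 2, 3, 6, 7
Rank Y: 7, 3, 4, 6, 5, 1, 2
d = rank(X) − rank(Y): -6, 1, 1, -4, -2, 5, 5; Σd² = 108
ρ = 1 − 6Σd² / [n(n²−1)] = 1 − 6×108 / (7×48) = 1 − 648/336 ≈ -0.9286

-0.9286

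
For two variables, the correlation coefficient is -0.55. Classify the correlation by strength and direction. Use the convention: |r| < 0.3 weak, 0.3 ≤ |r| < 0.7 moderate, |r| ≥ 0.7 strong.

r = -0.55 < 0 so the relationship is negative.
|r| = 0.55, which falls in the moderate range.

moderate negative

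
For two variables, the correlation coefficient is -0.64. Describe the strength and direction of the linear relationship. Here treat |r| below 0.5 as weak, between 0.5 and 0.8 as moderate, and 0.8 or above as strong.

r = -0.64 < 0 so the relationship is negative.
|r| = 0.64, which falls in the moderate range.

moderate negative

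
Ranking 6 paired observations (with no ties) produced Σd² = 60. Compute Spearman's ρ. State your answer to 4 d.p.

ρ = 1 − 6Σd² / [n(n²−1)] = 1 − 6×60 / (6×35)
  = 1 − 360/210 = 1 − 1.71429 ≈ -0.7143

-0.7143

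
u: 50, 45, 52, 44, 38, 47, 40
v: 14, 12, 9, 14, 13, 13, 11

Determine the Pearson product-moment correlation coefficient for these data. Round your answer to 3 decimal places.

-0.244

n = 7, Σu = 316, Σv = 86, Σu² = 14418, Σv² = 1076, Σuv = 3869
nΣuv − ΣuΣv = 27083 − 27176 = -93
nΣu² − (Σu)² = 100926 − 99856 = 1070; nΣv² − (Σv)² = 7532 − 7396 = 136
r = -93 / √(1070 × 136) = -93 / 381.4708 ≈ -0.244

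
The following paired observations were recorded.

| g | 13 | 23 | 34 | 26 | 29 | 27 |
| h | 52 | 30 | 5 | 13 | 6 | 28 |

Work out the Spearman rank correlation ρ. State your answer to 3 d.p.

-0.943

Rank g: 1, 2, 6, 3, 5, 4
Rank h: 6, 5, 1, 3, 2, 4
d = rank(g) − rank(h): -5, -3, 5, 0, 3, 0; Σd² = 68
ρ = 1 − 6Σd² / [n(n²−1)] = 1 − 6×68 / (6×35) = 1 − 408/210 ≈ -0.943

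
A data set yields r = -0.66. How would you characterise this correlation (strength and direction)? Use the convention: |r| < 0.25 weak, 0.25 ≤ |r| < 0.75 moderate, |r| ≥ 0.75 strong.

r = -0.66 < 0 so the relationship is negative.
|r| = 0.66, which falls in the moderate range.

moderate negative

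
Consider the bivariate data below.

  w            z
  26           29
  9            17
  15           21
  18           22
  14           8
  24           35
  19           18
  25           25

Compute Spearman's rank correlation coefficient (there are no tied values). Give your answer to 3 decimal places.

0.833

Rank w: 8, 1, 3, 4, 2, 6, 5, 7
Rank z: 7, 2, 4, 5, 1, 8, 3, 6
d = rank(w) − rank(z): 1, -1, -1, -1, 1, -2, 2, 1; Σd² = 14
ρ = 1 − 6Σd² / [n(n²−1)] = 1 − 6×14 / (8×63) = 1 − 84/504 ≈ 0.833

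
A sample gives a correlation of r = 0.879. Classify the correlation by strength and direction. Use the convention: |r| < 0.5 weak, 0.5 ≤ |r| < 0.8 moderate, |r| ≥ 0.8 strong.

strong positive

r = 0.879 > 0 so the relationship is positive.
|r| = 0.879, which falls in the strong range.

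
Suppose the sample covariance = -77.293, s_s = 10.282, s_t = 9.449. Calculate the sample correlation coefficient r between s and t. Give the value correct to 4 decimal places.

-0.7956

r = Cov(s,t) / (s_s · s_t) = -77.293 / (10.282 × 9.449)
  = -77.293 / 97.1546 ≈ -0.7956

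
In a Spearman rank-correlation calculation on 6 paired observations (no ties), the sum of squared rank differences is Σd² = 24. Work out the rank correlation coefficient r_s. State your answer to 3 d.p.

0.314

ρ = 1 − 6Σd² / [n(n²−1)] = 1 − 6×24 / (6×35)
  = 1 − 144/210 = 1 − 0.6857 ≈ 0.314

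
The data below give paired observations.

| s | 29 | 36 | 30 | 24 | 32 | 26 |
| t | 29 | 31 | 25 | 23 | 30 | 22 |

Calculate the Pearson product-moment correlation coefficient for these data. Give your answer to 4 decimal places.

n = 6, Σs = 177, Σt = 160, Σs² = 5313, Σt² = 4340, Σst = 4791
nΣst − ΣsΣt = 28746 − 28320 = 426
nΣs² − (Σs)² = 31878 − 31329 = 549; nΣt² − (Σt)² = 26040 − 25600 = 440
r = 426 / √(549 × 440) = 426 / 491.4875 ≈ 0.8668

0.8668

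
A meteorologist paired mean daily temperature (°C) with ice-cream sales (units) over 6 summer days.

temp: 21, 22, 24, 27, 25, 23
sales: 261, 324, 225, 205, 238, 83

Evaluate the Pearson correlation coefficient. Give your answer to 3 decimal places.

n = 6, Σx = 142, Σy = 1336, Σx² = 3384, Σy² = 329280, Σxy = 31403
nΣxy − ΣxΣy = 188418 − 189712 = -1294
nΣx² − (Σx)² = 20304 − 20164 = 140; nΣy² − (Σy)² = 1975680 − 1784896 = 190784
r = -1294 / √(140 × 190784) = -1294 / 5168.1486 ≈ -0.250

-0.250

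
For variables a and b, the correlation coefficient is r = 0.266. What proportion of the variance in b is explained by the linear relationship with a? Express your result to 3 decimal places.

r² = (0.266)² = 0.071

0.071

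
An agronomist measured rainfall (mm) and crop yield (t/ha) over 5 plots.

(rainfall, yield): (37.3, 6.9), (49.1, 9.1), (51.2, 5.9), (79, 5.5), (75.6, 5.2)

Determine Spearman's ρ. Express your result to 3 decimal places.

Rank rainfall: 1, 2, 3, 5, 4
Rank yield: 4, 5, 3, 2, 1
d = rank(rainfall) − rank(yield): -3, -3, 0, 3, 3; Σd² = 36
ρ = 1 − 6Σd² / [n(n²−1)] = 1 − 6×36 / (5×24) = 1 − 216/120 ≈ -0.800

-0.800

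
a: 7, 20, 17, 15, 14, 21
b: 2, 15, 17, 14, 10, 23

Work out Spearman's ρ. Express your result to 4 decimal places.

0.9429

Rank a: 1, 5, 4, 3, 2, 6
Rank b: 1, 4, 5, 3, 2, 6
d = rank(a) − rank(b): 0, 1, -1, 0, 0, 0; Σd² = 2
ρ = 1 − 6Σd² / [n(n²−1)] = 1 − 6×2 / (6×35) = 1 − 12/210 ≈ 0.9429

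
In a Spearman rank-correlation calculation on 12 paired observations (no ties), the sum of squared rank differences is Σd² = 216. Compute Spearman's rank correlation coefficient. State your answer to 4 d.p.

0.2448

ρ = 1 − 6Σd² / [n(n²−1)] = 1 − 6×216 / (12×143)
  = 1 − 1296/1716 = 1 − 0.75524 ≈ 0.2448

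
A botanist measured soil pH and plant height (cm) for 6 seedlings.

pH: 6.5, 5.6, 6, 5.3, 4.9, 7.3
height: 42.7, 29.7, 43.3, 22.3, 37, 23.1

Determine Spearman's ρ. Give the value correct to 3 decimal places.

Rank pH: 5, 3, 4, 2, 1, 6
Rank height: 5, 3, 6, 1, 4, 2
d = rank(pH) − rank(height): 0, 0, -2, 1, -3, 4; Σd² = 30
ρ = 1 − 6Σd² / [n(n²−1)] = 1 − 6×30 / (6×35) = 1 − 180/210 ≈ 0.143

0.143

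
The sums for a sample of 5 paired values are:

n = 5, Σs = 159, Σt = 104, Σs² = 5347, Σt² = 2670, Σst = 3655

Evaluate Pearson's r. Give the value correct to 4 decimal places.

0.9060

r = (nΣst − ΣsΣt) / √[(nΣs² − (Σs)²)(nΣt² − (Σt)²)]
Numerator: 5×3655 − 159×104 = 1739
Denominator: √[(26735 − 25281)(13350 − 10816)] = √[1454 × 2534] = 1919.4885
r = 1739 / 1919.4885 ≈ 0.9060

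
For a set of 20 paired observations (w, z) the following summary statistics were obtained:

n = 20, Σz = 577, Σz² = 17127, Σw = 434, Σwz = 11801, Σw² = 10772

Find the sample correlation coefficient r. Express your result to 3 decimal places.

-0.892

r = (nΣwz − ΣwΣz) / √[(nΣw² − (Σw)²)(nΣz² − (Σz)²)]
Numerator: 20×11801 − 434×577 = -14398
Denominator: √[(215440 − 188356)(342540 − 332929)] = √[27084 × 9611] = 16133.9494
r = -14398 / 16133.9494 ≈ -0.892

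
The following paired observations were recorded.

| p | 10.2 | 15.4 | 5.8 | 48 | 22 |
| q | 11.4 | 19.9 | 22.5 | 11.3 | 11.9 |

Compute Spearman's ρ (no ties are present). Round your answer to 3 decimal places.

-0.700

Rank p: 2, 3, 1, 5, 4
Rank q: 2, 4, 5, 1, 3
d = rank(p) − rank(q): 0, -1, -4, 4, 1; Σd² = 34
ρ = 1 − 6Σd² / [n(n²−1)] = 1 − 6×34 / (5×24) = 1 − 204/120 ≈ -0.700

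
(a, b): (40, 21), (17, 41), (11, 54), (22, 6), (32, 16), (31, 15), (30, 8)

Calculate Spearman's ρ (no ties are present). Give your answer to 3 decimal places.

Rank a: 7, 2, 1, 3, 6, 5, 4
Rank b: 5, 6, 7, 1, 4, 3, 2
d = rank(a) − rank(b): 2, -4, -6, 2, 2, 2, 2; Σd² = 72
ρ = 1 − 6Σd² / [n(n²−1)] = 1 − 6×72 / (7×48) = 1 − 432/336 ≈ -0.286

-0.286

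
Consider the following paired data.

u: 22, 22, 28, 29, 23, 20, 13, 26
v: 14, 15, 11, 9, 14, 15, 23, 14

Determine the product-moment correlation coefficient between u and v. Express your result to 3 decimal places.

-0.958

n = 8, Σu = 183, Σv = 115, Σu² = 4367, Σv² = 1769, Σuv = 2492
nΣuv − ΣuΣv = 19936 − 21045 = -1109
nΣu² − (Σu)² = 34936 − 33489 = 1447; nΣv² − (Σv)² = 14152 − 13225 = 927
r = -1109 / √(1447 × 927) = -1109 / 1158.1749 ≈ -0.958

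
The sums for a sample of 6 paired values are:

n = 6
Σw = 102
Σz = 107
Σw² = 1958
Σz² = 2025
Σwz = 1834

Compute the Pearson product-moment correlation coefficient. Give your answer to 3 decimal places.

0.093

r = (nΣwz − ΣwΣz) / √[(nΣw² − (Σw)²)(nΣz² − (Σz)²)]
Numerator: 6×1834 − 102×107 = 90
Denominator: √[(11748 − 10404)(12150 − 11449)] = √[1344 × 701] = 970.6410
r = 90 / 970.6410 ≈ 0.093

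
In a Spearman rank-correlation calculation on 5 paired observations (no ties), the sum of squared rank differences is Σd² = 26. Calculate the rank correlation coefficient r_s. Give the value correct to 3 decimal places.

ρ = 1 − 6Σd² / [n(n²−1)] = 1 − 6×26 / (5×24)
  = 1 − 156/120 = 1 − 1.3000 ≈ -0.300

-0.300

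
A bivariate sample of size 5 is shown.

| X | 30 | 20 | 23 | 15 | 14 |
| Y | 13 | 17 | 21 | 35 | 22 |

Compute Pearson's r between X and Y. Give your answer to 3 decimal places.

n = 5, ΣX = 102, ΣY = 108, ΣX² = 2250, ΣY² = 2608, ΣXY = 2046
nΣXY − ΣXΣY = 10230 − 11016 = -786
nΣX² − (ΣX)² = 11250 − 10404 = 846; nΣY² − (ΣY)² = 13040 − 11664 = 1376
r = -786 / √(846 × 1376) = -786 / 1078.9328 ≈ -0.728

-0.728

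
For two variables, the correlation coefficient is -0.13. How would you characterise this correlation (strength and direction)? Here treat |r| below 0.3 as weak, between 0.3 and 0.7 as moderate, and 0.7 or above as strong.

r = -0.13 < 0 so the relationship is negative.
|r| = 0.13, which falls in the weak range.

weak negative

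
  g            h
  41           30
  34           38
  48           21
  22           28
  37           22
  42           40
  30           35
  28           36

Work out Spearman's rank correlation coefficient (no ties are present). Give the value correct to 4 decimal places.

-0.1429

Rank g: 6, 4, 8, 1, 5, 7, 3, 2
Rank h: 4, 7, 1, 3, 2, 8, 5, 6
d = rank(g) − rank(h): 2, -3, 7, -2, 3, -1, -2, -4; Σd² = 96
ρ = 1 − 6Σd² / [n(n²−1)] = 1 − 6×96 / (8×63) = 1 − 576/504 ≈ -0.1429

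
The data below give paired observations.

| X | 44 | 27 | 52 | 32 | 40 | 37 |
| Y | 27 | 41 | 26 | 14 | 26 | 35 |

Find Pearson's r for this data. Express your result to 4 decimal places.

n = 6, ΣX = 232, ΣY = 169, ΣX² = 9362, ΣY² = 5183, ΣXY = 6430
nΣXY − ΣXΣY = 38580 − 39208 = -628
nΣX² − (ΣX)² = 56172 − 53824 = 2348; nΣY² − (ΣY)² = 31098 − 28561 = 2537
r = -628 / √(2348 × 2537) = -628 / 2440.6712 ≈ -0.2573

-0.2573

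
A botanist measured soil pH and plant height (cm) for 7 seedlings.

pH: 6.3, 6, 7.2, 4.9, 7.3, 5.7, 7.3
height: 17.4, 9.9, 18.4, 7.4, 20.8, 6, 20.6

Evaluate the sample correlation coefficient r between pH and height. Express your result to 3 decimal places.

n = 7, Σx = 44.7, Σy = 100.5, Σx² = 290.61, Σy² = 1687.09, Σxy = 674.18
nΣxy − ΣxΣy = 4719.26 − 4492.35 = 226.91
nΣx² − (Σx)² = 2034.27 − 1998.09 = 36.18; nΣy² − (Σy)² = 11809.63 − 10100.25 = 1709.38
r = 226.91 / √(36.18 × 1709.38) = 226.91 / 248.6873 ≈ 0.912

0.912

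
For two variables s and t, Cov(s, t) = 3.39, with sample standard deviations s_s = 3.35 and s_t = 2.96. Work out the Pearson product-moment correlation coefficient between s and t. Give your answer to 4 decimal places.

0.3419

r = Cov(s,t) / (s_s · s_t) = 3.39 / (3.35 × 2.96)
  = 3.39 / 9.9160 ≈ 0.3419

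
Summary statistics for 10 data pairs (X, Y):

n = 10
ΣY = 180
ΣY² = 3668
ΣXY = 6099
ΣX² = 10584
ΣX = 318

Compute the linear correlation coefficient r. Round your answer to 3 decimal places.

0.835

r = (nΣXY − ΣXΣY) / √[(nΣX² − (ΣX)²)(nΣY² − (ΣY)²)]
Numerator: 10×6099 − 318×180 = 3750
Denominator: √[(105840 − 101124)(36680 − 32400)] = √[4716 × 4280] = 4492.7141
r = 3750 / 4492.7141 ≈ 0.835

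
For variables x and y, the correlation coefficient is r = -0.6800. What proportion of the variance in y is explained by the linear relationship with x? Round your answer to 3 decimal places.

r² = (-0.6800)² = 0.462

0.462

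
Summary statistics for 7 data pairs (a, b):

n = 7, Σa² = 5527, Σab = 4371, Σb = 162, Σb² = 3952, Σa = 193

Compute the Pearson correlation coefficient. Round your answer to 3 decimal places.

-0.468

r = (nΣab − ΣaΣb) / √[(nΣa² − (Σa)²)(nΣb² − (Σb)²)]
Numerator: 7×4371 − 193×162 = -669
Denominator: √[(38689 − 37249)(27664 − 26244)] = √[1440 × 1420] = 1429.9650
r = -669 / 1429.9650 ≈ -0.468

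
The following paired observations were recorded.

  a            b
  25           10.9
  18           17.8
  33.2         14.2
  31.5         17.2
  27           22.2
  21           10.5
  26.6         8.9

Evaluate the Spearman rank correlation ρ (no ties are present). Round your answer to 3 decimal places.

Rank a: 3, 1, 7, 6, 5, 2, 4
Rank b: 3, 6, 4, 5, 7, 2, 1
d = rank(a) − rank(b): 0, -5, 3, 1, -2, 0, 3; Σd² = 48
ρ = 1 − 6Σd² / [n(n²−1)] = 1 − 6×48 / (7×48) = 1 − 288/336 ≈ 0.143

0.143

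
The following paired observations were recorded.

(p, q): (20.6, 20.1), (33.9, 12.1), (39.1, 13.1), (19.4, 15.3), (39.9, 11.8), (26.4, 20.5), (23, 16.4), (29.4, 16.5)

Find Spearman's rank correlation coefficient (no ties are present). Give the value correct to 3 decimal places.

Rank p: 2, 6, 7, 1, 8, 4, 3, 5
Rank q: 7, 2, 3, 4, 1, 8, 5, 6
d = rank(p) − rank(q): -5, 4, 4, -3, 7, -4, -2, -1; Σd² = 136
ρ = 1 − 6Σd² / [n(n²−1)] = 1 − 6×136 / (8×63) = 1 − 816/504 ≈ -0.619

-0.619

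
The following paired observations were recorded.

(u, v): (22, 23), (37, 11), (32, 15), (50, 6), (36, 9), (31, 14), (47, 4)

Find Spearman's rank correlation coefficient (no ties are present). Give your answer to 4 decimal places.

Rank u: 1, 5, 3, 7, 4, 2, 6
Rank v: 7, 4, 6, 2, 3, 5, 1
d = rank(u) − rank(v): -6, 1, -3, 5, 1, -3, 5; Σd² = 106
ρ = 1 − 6Σd² / [n(n²−1)] = 1 − 6×106 / (7×48) = 1 − 636/336 ≈ -0.8929

-0.8929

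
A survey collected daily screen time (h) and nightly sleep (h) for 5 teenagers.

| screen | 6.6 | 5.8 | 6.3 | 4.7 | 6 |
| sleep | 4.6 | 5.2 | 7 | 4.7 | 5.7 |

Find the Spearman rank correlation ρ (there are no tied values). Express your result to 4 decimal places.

Rank screen: 5, 2, 4, 1, 3
Rank sleep: 1, 3, 5, 2, 4
d = rank(screen) − rank(sleep): 4, -1, -1, -1, -1; Σd² = 20
ρ = 1 − 6Σd² / [n(n²−1)] = 1 − 6×20 / (5×24) = 1 − 120/120 ≈ 0.0000

0.0000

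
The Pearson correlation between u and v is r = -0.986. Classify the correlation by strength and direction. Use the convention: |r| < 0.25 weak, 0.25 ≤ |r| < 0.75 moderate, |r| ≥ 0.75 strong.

r = -0.986 < 0 so the relationship is negative.
|r| = 0.986, which falls in the strong range.

strong negative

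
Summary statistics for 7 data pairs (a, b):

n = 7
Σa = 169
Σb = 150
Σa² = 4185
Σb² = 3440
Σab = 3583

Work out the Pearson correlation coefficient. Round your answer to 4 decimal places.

r = (nΣab − ΣaΣb) / √[(nΣa² − (Σa)²)(nΣb² − (Σb)²)]
Numerator: 7×3583 − 169×150 = -269
Denominator: √[(29295 − 28561)(24080 − 22500)] = √[734 × 1580] = 1076.9030
r = -269 / 1076.9030 ≈ -0.2498

-0.2498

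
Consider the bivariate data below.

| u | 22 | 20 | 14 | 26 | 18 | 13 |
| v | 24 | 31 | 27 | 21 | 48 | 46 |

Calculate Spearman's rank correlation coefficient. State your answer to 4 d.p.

Rank u: 5, 4, 2, 6, 3, 1
Rank v: 2, 4, 3, 1, 6, 5
d = rank(u) − rank(v): 3, 0, -1, 5, -3, -4; Σd² = 60
ρ = 1 − 6Σd² / [n(n²−1)] = 1 − 6×60 / (6×35) = 1 − 360/210 ≈ -0.7143

-0.7143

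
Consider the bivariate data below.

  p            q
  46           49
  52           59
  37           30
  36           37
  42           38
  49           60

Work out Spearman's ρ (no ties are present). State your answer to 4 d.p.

0.8857

Rank p: 4, 6, 2, 1, 3, 5
Rank q: 4, 5, 1, 2, 3, 6
d = rank(p) − rank(q): 0, 1, 1, -1, 0, -1; Σd² = 4
ρ = 1 − 6Σd² / [n(n²−1)] = 1 − 6×4 / (6×35) = 1 − 24/210 ≈ 0.8857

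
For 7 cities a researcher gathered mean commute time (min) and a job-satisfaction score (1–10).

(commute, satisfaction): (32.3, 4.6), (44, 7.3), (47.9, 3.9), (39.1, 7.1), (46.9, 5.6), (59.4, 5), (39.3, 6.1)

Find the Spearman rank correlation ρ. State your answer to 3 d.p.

-0.286

Rank commute: 1, 4, 6, 2, 5, 7, 3
Rank satisfaction: 2, 7, 1, 6, 4, 3, 5
d = rank(commute) − rank(satisfaction): -1, -3, 5, -4, 1, 4, -2; Σd² = 72
ρ = 1 − 6Σd² / [n(n²−1)] = 1 − 6×72 / (7×48) = 1 − 432/336 ≈ -0.286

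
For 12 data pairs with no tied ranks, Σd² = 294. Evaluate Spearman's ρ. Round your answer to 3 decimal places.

ρ = 1 − 6Σd² / [n(n²−1)] = 1 − 6×294 / (12×143)
  = 1 − 1764/1716 = 1 − 1.0280 ≈ -0.028

-0.028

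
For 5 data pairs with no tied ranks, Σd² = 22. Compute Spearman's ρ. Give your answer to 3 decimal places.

-0.100

ρ = 1 − 6Σd² / [n(n²−1)] = 1 − 6×22 / (5×24)
  = 1 − 132/120 = 1 − 1.1000 ≈ -0.100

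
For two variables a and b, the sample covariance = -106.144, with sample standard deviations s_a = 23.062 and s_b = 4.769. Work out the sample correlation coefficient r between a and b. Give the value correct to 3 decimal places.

r = Cov(a,b) / (s_a · s_b) = -106.144 / (23.062 × 4.769)
  = -106.144 / 109.9827 ≈ -0.965

-0.965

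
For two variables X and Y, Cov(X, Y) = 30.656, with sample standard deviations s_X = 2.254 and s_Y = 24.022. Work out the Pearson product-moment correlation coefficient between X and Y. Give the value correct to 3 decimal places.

r = Cov(X,Y) / (s_X · s_Y) = 30.656 / (2.254 × 24.022)
  = 30.656 / 54.1456 ≈ 0.566

0.566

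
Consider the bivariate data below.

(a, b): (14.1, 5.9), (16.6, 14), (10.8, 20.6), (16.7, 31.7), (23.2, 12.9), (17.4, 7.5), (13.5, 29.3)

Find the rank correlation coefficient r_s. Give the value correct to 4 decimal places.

Rank a: 3, 4, 1, 5, 7, 6, 2
Rank b: 1, 4, 5, 7, 3, 2, 6
d = rank(a) − rank(b): 2, 0, -4, -2, 4, 4, -4; Σd² = 72
ρ = 1 − 6Σd² / [n(n²−1)] = 1 − 6×72 / (7×48) = 1 − 432/336 ≈ -0.2857

-0.2857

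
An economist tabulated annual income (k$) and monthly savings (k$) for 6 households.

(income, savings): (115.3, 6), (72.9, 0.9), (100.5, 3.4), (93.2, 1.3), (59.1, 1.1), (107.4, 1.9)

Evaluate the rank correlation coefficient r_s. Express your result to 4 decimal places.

Rank income: 6, 2, 4, 3, 1, 5
Rank savings: 6, 1, 5, 3, 2, 4
d = rank(income) − rank(savings): 0, 1, -1, 0, -1, 1; Σd² = 4
ρ = 1 − 6Σd² / [n(n²−1)] = 1 − 6×4 / (6×35) = 1 − 24/210 ≈ 0.8857

0.8857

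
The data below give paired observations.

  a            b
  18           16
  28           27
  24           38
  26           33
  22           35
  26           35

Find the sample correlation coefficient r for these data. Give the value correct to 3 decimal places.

0.541

n = 6, Σa = 144, Σb = 184, Σa² = 3520, Σb² = 5968, Σab = 4494
nΣab − ΣaΣb = 26964 − 26496 = 468
nΣa² − (Σa)² = 21120 − 20736 = 384; nΣb² − (Σb)² = 35808 − 33856 = 1952
r = 468 / √(384 × 1952) = 468 / 865.7760 ≈ 0.541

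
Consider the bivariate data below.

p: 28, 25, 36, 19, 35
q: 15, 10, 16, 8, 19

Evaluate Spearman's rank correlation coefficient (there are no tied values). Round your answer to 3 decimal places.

0.900

Rank p: 3, 2, 5, 1, 4
Rank q: 3, 2, 4, 1, 5
d = rank(p) − rank(q): 0, 0, 1, 0, -1; Σd² = 2
ρ = 1 − 6Σd² / [n(n²−1)] = 1 − 6×2 / (5×24) = 1 − 12/120 ≈ 0.900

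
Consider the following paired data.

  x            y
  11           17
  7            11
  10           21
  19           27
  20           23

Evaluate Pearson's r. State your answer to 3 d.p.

0.855

n = 5, Σx = 67, Σy = 99, Σx² = 1031, Σy² = 2109, Σxy = 1447
nΣxy − ΣxΣy = 7235 − 6633 = 602
nΣx² − (Σx)² = 5155 − 4489 = 666; nΣy² − (Σy)² = 10545 − 9801 = 744
r = 602 / √(666 × 744) = 602 / 703.9205 ≈ 0.855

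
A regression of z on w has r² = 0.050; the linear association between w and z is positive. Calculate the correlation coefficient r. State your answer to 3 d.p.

0.224

|r| = √0.050 = 0.224
The association is positive, so r = 0.224.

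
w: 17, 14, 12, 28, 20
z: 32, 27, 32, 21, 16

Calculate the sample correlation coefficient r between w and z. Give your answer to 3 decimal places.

n = 5, Σw = 91, Σz = 128, Σw² = 1813, Σz² = 3474, Σwz = 2214
nΣwz − ΣwΣz = 11070 − 11648 = -578
nΣw² − (Σw)² = 9065 − 8281 = 784; nΣz² − (Σz)² = 17370 − 16384 = 986
r = -578 / √(784 × 986) = -578 / 879.2178 ≈ -0.657

-0.657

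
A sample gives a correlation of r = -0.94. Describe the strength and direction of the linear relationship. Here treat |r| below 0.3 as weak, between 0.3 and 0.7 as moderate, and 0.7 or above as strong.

r = -0.94 < 0 so the relationship is negative.
|r| = 0.94, which falls in the strong range.

strong negative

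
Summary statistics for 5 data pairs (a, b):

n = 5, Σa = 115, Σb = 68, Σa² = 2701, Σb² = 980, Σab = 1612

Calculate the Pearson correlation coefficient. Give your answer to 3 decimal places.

r = (nΣab − ΣaΣb) / √[(nΣa² − (Σa)²)(nΣb² − (Σb)²)]
Numerator: 5×1612 − 115×68 = 240
Denominator: √[(13505 − 13225)(4900 − 4624)] = √[280 × 276] = 277.9928
r = 240 / 277.9928 ≈ 0.863

0.863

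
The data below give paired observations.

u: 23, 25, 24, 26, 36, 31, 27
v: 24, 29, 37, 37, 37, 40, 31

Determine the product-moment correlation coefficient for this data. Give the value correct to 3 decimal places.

0.576

n = 7, Σu = 192, Σv = 235, Σu² = 5392, Σv² = 8085, Σuv = 6536
nΣuv − ΣuΣv = 45752 − 45120 = 632
nΣu² − (Σu)² = 37744 − 36864 = 880; nΣv² − (Σv)² = 56595 − 55225 = 1370
r = 632 / √(880 × 1370) = 632 / 1097.9982 ≈ 0.576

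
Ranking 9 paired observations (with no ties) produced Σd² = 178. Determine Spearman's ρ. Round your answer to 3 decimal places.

ρ = 1 − 6Σd² / [n(n²−1)] = 1 − 6×178 / (9×80)
  = 1 − 1068/720 = 1 − 1.4833 ≈ -0.483

-0.483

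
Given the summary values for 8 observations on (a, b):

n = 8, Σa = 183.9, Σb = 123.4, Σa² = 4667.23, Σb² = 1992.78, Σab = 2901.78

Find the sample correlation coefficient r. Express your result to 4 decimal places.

0.3285

r = (nΣab − ΣaΣb) / √[(nΣa² − (Σa)²)(nΣb² − (Σb)²)]
Numerator: 8×2901.78 − 183.9×123.4 = 520.98
Denominator: √[(37337.84 − 33819.21)(15942.24 − 15227.56)] = √[3518.63 × 714.68] = 1585.7788
r = 520.98 / 1585.7788 ≈ 0.3285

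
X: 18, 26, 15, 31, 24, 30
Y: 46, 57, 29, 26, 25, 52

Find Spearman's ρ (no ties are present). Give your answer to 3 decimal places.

Rank X: 2, 4, 1, 6, 3, 5
Rank Y: 4, 6, 3, 2, 1, 5
d = rank(X) − rank(Y): -2, -2, -2, 4, 2, 0; Σd² = 32
ρ = 1 − 6Σd² / [n(n²−1)] = 1 − 6×32 / (6×35) = 1 − 192/210 ≈ 0.086

0.086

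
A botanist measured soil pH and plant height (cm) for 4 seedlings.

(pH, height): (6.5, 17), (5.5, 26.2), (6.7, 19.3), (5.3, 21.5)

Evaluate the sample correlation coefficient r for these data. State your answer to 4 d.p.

n = 4, Σx = 24, Σy = 84, Σx² = 145.48, Σy² = 1810.18, Σxy = 497.86
nΣxy − ΣxΣy = 1991.44 − 2016 = -24.56
nΣx² − (Σx)² = 581.92 − 576 = 5.92; nΣy² − (Σy)² = 7240.72 − 7056 = 184.72
r = -24.56 / √(5.92 × 184.72) = -24.56 / 33.0688 ≈ -0.7427

-0.7427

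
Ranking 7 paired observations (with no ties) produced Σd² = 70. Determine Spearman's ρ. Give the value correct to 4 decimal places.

ρ = 1 − 6Σd² / [n(n²−1)] = 1 − 6×70 / (7×48)
  = 1 − 420/336 = 1 − 1.25000 ≈ -0.2500

-0.2500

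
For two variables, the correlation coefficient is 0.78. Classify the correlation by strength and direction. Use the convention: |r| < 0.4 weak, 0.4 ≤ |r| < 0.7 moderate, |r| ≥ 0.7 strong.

r = 0.78 > 0 so the relationship is positive.
|r| = 0.78, which falls in the strong range.

strong positive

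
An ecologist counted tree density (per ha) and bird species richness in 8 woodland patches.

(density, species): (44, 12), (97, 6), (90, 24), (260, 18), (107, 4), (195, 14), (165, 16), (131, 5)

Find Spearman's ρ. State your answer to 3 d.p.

0.190

Rank density: 1, 3, 2, 8, 4, 7, 6, 5
Rank species: 4, 3, 8, 7, 1, 5, 6, 2
d = rank(density) − rank(species): -3, 0, -6, 1, 3, 2, 0, 3; Σd² = 68
ρ = 1 − 6Σd² / [n(n²−1)] = 1 − 6×68 / (8×63) = 1 − 408/504 ≈ 0.190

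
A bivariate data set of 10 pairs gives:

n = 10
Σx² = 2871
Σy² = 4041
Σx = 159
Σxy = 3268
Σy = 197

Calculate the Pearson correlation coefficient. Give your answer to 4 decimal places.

0.5792

r = (nΣxy − ΣxΣy) / √[(nΣx² − (Σx)²)(nΣy² − (Σy)²)]
Numerator: 10×3268 − 159×197 = 1357
Denominator: √[(28710 − 25281)(40410 − 38809)] = √[3429 × 1601] = 2343.0384
r = 1357 / 2343.0384 ≈ 0.5792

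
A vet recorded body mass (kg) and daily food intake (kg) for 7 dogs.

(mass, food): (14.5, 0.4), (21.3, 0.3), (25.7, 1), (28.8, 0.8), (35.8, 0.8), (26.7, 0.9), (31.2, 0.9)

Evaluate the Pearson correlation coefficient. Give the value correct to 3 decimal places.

0.685

n = 7, Σx = 184, Σy = 5.1, Σx² = 5121.84, Σy² = 4.15, Σxy = 141.68
nΣxy − ΣxΣy = 991.76 − 938.4 = 53.36
nΣx² − (Σx)² = 35852.88 − 33856 = 1996.88; nΣy² − (Σy)² = 29.05 − 26.01 = 3.04
r = 53.36 / √(1996.88 × 3.04) = 53.36 / 77.9135 ≈ 0.685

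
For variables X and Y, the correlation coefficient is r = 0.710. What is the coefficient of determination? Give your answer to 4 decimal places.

r² = (0.710)² = 0.5041

0.5041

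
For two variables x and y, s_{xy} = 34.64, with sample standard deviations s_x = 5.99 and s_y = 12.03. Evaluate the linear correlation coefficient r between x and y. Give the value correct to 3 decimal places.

r = Cov(x,y) / (s_x · s_y) = 34.64 / (5.99 × 12.03)
  = 34.64 / 72.0597 ≈ 0.481

0.481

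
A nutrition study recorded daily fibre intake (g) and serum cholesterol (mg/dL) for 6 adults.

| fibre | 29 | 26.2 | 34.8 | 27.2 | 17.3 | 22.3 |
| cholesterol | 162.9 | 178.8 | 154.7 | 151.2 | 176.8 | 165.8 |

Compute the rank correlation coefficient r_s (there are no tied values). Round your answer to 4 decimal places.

Rank fibre: 5, 3, 6, 4, 1, 2
Rank cholesterol: 3, 6, 2, 1, 5, 4
d = rank(fibre) − rank(cholesterol): 2, -3, 4, 3, -4, -2; Σd² = 58
ρ = 1 − 6Σd² / [n(n²−1)] = 1 − 6×58 / (6×35) = 1 − 348/210 ≈ -0.6571

-0.6571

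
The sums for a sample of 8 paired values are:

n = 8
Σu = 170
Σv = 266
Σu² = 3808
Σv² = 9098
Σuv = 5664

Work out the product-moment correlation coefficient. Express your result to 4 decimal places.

0.0517

r = (nΣuv − ΣuΣv) / √[(nΣu² − (Σu)²)(nΣv² − (Σv)²)]
Numerator: 8×5664 − 170×266 = 92
Denominator: √[(30464 − 28900)(72784 − 70756)] = √[1564 × 2028] = 1780.9526
r = 92 / 1780.9526 ≈ 0.0517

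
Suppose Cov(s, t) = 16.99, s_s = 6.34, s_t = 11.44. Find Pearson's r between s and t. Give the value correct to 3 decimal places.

0.234

r = Cov(s,t) / (s_s · s_t) = 16.99 / (6.34 × 11.44)
  = 16.99 / 72.5296 ≈ 0.234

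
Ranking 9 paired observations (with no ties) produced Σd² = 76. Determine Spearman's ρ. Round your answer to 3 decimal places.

0.367

ρ = 1 − 6Σd² / [n(n²−1)] = 1 − 6×76 / (9×80)
  = 1 − 456/720 = 1 − 0.6333 ≈ 0.367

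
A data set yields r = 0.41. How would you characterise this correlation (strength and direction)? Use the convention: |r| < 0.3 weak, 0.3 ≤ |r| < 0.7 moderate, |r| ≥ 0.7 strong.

r = 0.41 > 0 so the relationship is positive.
|r| = 0.41, which falls in the moderate range.

moderate positive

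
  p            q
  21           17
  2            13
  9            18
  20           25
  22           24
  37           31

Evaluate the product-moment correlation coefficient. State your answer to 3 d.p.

0.895

n = 6, Σp = 111, Σq = 128, Σp² = 2779, Σq² = 2944, Σpq = 2720
nΣpq − ΣpΣq = 16320 − 14208 = 2112
nΣp² − (Σp)² = 16674 − 12321 = 4353; nΣq² − (Σq)² = 17664 − 16384 = 1280
r = 2112 / √(4353 × 1280) = 2112 / 2360.4745 ≈ 0.895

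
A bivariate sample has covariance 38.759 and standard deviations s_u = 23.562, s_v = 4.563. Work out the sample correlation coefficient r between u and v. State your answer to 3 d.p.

r = Cov(u,v) / (s_u · s_v) = 38.759 / (23.562 × 4.563)
  = 38.759 / 107.5134 ≈ 0.361

0.361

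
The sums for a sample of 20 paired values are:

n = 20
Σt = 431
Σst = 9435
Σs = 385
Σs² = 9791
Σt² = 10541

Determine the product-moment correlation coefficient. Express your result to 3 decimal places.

r = (nΣst − ΣsΣt) / √[(nΣs² − (Σs)²)(nΣt² − (Σt)²)]
Numerator: 20×9435 − 385×431 = 22765
Denominator: √[(195820 − 148225)(210820 − 185761)] = √[47595 × 25059] = 34535.2444
r = 22765 / 34535.2444 ≈ 0.659

0.659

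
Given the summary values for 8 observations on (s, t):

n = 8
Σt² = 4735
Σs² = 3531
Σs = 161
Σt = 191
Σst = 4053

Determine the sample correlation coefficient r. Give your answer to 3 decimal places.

0.927

r = (nΣst − ΣsΣt) / √[(nΣs² − (Σs)²)(nΣt² − (Σt)²)]
Numerator: 8×4053 − 161×191 = 1673
Denominator: √[(28248 − 25921)(37880 − 36481)] = √[2327 × 1399] = 1804.2929
r = 1673 / 1804.2929 ≈ 0.927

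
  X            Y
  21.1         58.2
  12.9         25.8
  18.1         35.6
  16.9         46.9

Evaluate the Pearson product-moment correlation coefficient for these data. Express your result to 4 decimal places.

n = 4, ΣX = 69, ΣY = 166.5, ΣX² = 1224.84, ΣY² = 7519.85, ΣXY = 2997.81
nΣXY − ΣXΣY = 11991.24 − 11488.5 = 502.74
nΣX² − (ΣX)² = 4899.36 − 4761 = 138.36; nΣY² − (ΣY)² = 30079.4 − 27722.25 = 2357.15
r = 502.74 / √(138.36 × 2357.15) = 502.74 / 571.0825 ≈ 0.8803

0.8803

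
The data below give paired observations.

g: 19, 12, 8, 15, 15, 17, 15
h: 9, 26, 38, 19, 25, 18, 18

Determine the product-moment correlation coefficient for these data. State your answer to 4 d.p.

n = 7, Σg = 101, Σh = 153, Σg² = 1533, Σh² = 3835, Σgh = 2023
nΣgh − ΣgΣh = 14161 − 15453 = -1292
nΣg² − (Σg)² = 10731 − 10201 = 530; nΣh² − (Σh)² = 26845 − 23409 = 3436
r = -1292 / √(530 × 3436) = -1292 / 1349.4740 ≈ -0.9574

-0.9574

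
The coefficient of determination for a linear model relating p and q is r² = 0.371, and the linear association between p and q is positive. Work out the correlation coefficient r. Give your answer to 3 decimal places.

0.609

|r| = √0.371 = 0.609
The association is positive, so r = 0.609.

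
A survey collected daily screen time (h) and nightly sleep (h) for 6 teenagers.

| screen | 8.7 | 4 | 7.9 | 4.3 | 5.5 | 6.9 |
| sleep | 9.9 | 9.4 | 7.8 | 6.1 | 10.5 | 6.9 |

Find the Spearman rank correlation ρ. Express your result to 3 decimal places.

0.200

Rank screen: 6, 1, 5, 2, 3, 4
Rank sleep: 5, 4, 3, 1, 6, 2
d = rank(screen) − rank(sleep): 1, -3, 2, 1, -3, 2; Σd² = 28
ρ = 1 − 6Σd² / [n(n²−1)] = 1 − 6×28 / (6×35) = 1 − 168/210 ≈ 0.200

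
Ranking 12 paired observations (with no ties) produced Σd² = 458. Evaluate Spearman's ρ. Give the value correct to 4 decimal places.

ρ = 1 − 6Σd² / [n(n²−1)] = 1 − 6×458 / (12×143)
  = 1 − 2748/1716 = 1 − 1.60140 ≈ -0.6014

-0.6014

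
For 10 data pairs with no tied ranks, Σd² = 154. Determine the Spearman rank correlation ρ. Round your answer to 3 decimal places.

0.067

ρ = 1 − 6Σd² / [n(n²−1)] = 1 − 6×154 / (10×99)
  = 1 − 924/990 = 1 − 0.9333 ≈ 0.067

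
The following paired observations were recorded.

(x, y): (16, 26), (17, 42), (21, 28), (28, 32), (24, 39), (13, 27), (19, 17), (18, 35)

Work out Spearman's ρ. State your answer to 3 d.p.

Rank x: 2, 3, 6, 8, 7, 1, 5, 4
Rank y: 2, 8, 4, 5, 7, 3, 1, 6
d = rank(x) − rank(y): 0, -5, 2, 3, 0, -2, 4, -2; Σd² = 62
ρ = 1 − 6Σd² / [n(n²−1)] = 1 − 6×62 / (8×63) = 1 − 372/504 ≈ 0.262

0.262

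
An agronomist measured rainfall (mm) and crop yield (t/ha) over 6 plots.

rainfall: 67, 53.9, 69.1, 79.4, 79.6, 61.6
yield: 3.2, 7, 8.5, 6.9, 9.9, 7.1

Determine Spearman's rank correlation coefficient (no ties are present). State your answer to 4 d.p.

0.3714

Rank rainfall: 3, 1, 4, 5, 6, 2
Rank yield: 1, 3, 5, 2, 6, 4
d = rank(rainfall) − rank(yield): 2, -2, -1, 3, 0, -2; Σd² = 22
ρ = 1 − 6Σd² / [n(n²−1)] = 1 − 6×22 / (6×35) = 1 − 132/210 ≈ 0.3714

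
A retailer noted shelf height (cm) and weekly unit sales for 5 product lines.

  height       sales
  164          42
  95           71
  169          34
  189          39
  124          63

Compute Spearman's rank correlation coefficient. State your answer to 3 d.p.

-0.900

Rank height: 3, 1, 4, 5, 2
Rank sales: 3, 5, 1, 2, 4
d = rank(height) − rank(sales): 0, -4, 3, 3, -2; Σd² = 38
ρ = 1 − 6Σd² / [n(n²−1)] = 1 − 6×38 / (5×24) = 1 − 228/120 ≈ -0.900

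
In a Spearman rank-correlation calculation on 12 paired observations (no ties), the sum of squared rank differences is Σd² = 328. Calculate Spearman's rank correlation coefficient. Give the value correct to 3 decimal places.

-0.147

ρ = 1 − 6Σd² / [n(n²−1)] = 1 − 6×328 / (12×143)
  = 1 − 1968/1716 = 1 − 1.1469 ≈ -0.147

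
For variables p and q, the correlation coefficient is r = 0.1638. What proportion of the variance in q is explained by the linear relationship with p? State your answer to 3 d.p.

0.027

r² = (0.1638)² = 0.027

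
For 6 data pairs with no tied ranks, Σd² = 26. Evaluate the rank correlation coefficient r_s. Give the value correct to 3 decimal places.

ρ = 1 − 6Σd² / [n(n²−1)] = 1 − 6×26 / (6×35)
  = 1 − 156/210 = 1 − 0.7429 ≈ 0.257

0.257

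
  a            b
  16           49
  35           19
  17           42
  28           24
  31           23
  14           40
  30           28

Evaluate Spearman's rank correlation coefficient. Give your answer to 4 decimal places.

Rank a: 2, 7, 3, 4, 6, 1, 5
Rank b: 7, 1, 6, 3, 2, 5, 4
d = rank(a) − rank(b): -5, 6, -3, 1, 4, -4, 1; Σd² = 104
ρ = 1 − 6Σd² / [n(n²−1)] = 1 − 6×104 / (7×48) = 1 − 624/336 ≈ -0.8571

-0.8571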